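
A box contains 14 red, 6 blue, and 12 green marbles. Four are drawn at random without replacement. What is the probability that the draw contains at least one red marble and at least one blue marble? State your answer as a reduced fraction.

There are C(32,4) = 35960 possible draws.
By inclusion-exclusion on the complements, draws missing all red or all blue: C(18,4) + C(26,4) − C(12,4) = 3060 + 14950 − 495 = 17515.
So draws with at least one of each: 35960 − 17515 = 18445, probability 18445/35960 = 119/232.

119/232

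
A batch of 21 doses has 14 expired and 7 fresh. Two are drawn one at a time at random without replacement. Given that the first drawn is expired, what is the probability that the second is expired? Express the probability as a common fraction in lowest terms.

After removing one expired, 20 remain: 13 expired and 7 fresh.
So the probability the next is expired is 13/20.

13/20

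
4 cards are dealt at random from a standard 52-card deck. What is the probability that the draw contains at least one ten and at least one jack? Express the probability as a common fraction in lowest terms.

There are C(52,4) = 270725 possible draws.
By inclusion-exclusion on the complements, draws missing all tens or all jacks: C(48,4) + C(48,4) − C(44,4) = 194580 + 194580 − 135751 = 253409.
So draws with at least one of each: 270725 − 253409 = 17316, probability 17316/270725 = 1332/20825.

1332/20825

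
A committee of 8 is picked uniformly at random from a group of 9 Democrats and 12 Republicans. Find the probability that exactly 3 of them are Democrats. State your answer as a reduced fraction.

The sample space is all 8-subsets of the 21: C(21,8) = 203490.
Selections with exactly 3 Democrats: choose 3 of the 9 Democrats and 5 of the 12 Republicans, C(9,3)·C(12,5) = 84·792 = 66528.
Probability = 66528/203490 = 528/1615.

528/1615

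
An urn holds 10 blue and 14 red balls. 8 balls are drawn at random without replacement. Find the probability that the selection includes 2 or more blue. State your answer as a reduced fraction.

Total selections: C(24,8) = 735471.
Count the complement (fewer than 2 blue): C(10,0)·C(14,8) + C(10,1)·C(14,7) = 3003 + 34320 = 37323.
Probability = 1 − 37323/735471 = 698148/735471 = 7052/7429.

7052/7429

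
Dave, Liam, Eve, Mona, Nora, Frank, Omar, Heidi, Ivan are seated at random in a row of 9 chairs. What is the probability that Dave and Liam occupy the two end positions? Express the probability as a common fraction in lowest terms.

There are 9! = 362880 arrangements.
Place Dave and Liam at the ends in 2 ways, arrange the remaining 7 in 7! = 5040 ways: 2·5040 = 10080.
Probability = 10080/362880 = 1/36.

1/36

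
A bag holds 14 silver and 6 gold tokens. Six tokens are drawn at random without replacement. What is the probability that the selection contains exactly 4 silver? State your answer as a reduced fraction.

There are C(20,6) = 38760 ways to choose 6 from 20.
Selections with exactly 4 silver: choose 4 of the 14 silver and 2 of the 6 gold, C(14,4)·C(6,2) = 1001·15 = 15015.
Probability = 15015/38760 = 1001/2584.

1001/2584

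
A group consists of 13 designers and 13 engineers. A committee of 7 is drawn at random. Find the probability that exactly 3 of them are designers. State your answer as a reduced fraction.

143/460

Total number of selections: C(26,7) = 657800.
Selections with exactly 3 designers: choose 3 of the 13 designers and 4 of the 13 engineers, C(13,3)·C(13,4) = 286·715 = 204490.
Probability = 204490/657800 = 143/460.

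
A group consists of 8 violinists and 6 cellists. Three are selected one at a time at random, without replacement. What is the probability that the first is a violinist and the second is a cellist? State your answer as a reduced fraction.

24/91

Multiply the conditional probabilities at each draw: 8/14 · 6/13 = 48/182 = 24/91.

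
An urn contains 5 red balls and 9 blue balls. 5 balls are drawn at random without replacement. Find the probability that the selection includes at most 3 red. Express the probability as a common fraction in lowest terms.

978/1001

There are C(14,5) = 2002 ways to choose the 5.
Count the complement (more than 3 red): C(5,4)·C(9,1) + C(5,5)·C(9,0) = 45 + 1 = 46.
Probability = 1 − 46/2002 = 1956/2002 = 978/1001.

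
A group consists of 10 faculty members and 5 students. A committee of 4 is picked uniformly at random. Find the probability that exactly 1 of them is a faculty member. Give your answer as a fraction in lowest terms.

The sample space is all 4-subsets of the 15: C(15,4) = 1365.
Selections with exactly 1 faculty member: choose 1 of the 10 faculty members and 3 of the 5 students, C(10,1)·C(5,3) = 10·10 = 100.
Probability = 100/1365 = 20/273.

20/273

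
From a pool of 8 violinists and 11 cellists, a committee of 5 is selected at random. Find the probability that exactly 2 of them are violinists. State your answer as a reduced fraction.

The sample space is all 5-subsets of the 19: C(19,5) = 11628.
Selections with exactly 2 violinists: choose 2 of the 8 violinists and 3 of the 11 cellists, C(8,2)·C(11,3) = 28·165 = 4620.
Probability = 4620/11628 = 385/969.

385/969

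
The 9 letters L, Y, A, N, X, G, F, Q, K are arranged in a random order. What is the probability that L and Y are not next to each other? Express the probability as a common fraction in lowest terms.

There are 9! = 362880 arrangements.
Arrangements with L and Y adjacent: 2·8! = 80640.
So not adjacent: 362880 − 80640 = 282240, probability 282240/362880 = 7/9.

7/9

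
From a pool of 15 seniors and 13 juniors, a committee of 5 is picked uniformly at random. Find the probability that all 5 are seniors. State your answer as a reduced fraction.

11/360

There are C(28,5) = 98280 possible selections.
Selections with all seniors: C(15,5) = 3003.
Probability = 3003/98280 = 11/360.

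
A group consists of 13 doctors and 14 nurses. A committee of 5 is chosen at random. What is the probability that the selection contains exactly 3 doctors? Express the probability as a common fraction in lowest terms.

There are C(27,5) = 80730 ways to choose 5 from 27.
Selections with exactly 3 doctors: choose 3 of the 13 doctors and 2 of the 14 nurses, C(13,3)·C(14,2) = 286·91 = 26026.
Probability = 26026/80730 = 1001/3105.

1001/3105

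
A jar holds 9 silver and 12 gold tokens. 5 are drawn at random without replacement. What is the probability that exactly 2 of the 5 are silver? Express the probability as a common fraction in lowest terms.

The sample space is all 5-subsets of the 21: C(21,5) = 20349.
Selections with exactly 2 silver: choose 2 of the 9 silver and 3 of the 12 gold, C(9,2)·C(12,3) = 36·220 = 7920.
Probability = 7920/20349 = 880/2261.

880/2261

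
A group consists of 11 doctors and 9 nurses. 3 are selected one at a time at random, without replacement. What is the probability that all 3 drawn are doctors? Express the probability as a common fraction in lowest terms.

11/76

Multiply the conditional probabilities at each draw: 11/20 · 10/19 · 9/18 = 990/6840 = 11/76.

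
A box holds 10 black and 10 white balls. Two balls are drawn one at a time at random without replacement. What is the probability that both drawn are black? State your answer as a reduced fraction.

Multiply the conditional probabilities at each draw: 10/20 · 9/19 = 90/380 = 9/38.

9/38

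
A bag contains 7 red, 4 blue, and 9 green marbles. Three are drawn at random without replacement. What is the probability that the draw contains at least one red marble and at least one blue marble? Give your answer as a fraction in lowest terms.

There are C(20,3) = 1140 possible draws.
By inclusion-exclusion on the complements, draws missing all red or all blue: C(13,3) + C(16,3) − C(9,3) = 286 + 560 − 84 = 762.
So draws with at least one of each: 1140 − 762 = 378, probability 378/1140 = 63/190.

63/190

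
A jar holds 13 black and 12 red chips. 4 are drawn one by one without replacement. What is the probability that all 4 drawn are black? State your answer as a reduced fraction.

Multiply the conditional probabilities at each draw: 13/25 · 12/24 · 11/23 · 10/22 = 17160/303600 = 13/230.

13/230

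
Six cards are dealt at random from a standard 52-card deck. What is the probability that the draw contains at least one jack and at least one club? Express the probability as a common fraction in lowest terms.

There are C(52,6) = 20358520 possible draws.
By inclusion-exclusion on the complements, draws missing all jacks or all clubs: C(48,6) + C(39,6) − C(36,6) = 12271512 + 3262623 − 1947792 = 13586343.
So draws with at least one of each: 20358520 − 13586343 = 6772177, probability 6772177/20358520.

6772177/20358520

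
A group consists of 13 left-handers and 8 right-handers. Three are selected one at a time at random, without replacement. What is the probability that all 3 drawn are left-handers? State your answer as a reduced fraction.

Multiply the conditional probabilities at each draw: 13/21 · 12/20 · 11/19 = 1716/7980 = 143/665.

143/665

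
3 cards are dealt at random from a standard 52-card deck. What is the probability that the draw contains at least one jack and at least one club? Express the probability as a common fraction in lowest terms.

33/260

There are C(52,3) = 22100 possible draws.
By inclusion-exclusion on the complements, draws missing all jacks or all clubs: C(48,3) + C(39,3) − C(36,3) = 17296 + 9139 − 7140 = 19295.
So draws with at least one of each: 22100 − 19295 = 2805, probability 2805/22100 = 33/260.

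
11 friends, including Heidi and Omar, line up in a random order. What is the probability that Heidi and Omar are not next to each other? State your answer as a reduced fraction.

There are 11! = 39916800 arrangements.
Arrangements with Heidi and Omar adjacent: 2·10! = 7257600.
So not adjacent: 39916800 − 7257600 = 32659200, probability 32659200/39916800 = 9/11.

9/11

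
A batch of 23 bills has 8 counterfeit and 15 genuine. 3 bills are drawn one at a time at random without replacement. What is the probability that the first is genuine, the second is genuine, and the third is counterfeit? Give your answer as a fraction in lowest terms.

Multiply the conditional probabilities at each draw: 15/23 · 14/22 · 8/21 = 1680/10626 = 40/253.

40/253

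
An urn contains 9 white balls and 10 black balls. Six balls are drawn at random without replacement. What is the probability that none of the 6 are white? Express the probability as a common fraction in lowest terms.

There are C(19,6) = 27132 possible selections.
Selections with no white (all black): C(10,6) = 210.
Probability = 210/27132 = 5/646.

5/646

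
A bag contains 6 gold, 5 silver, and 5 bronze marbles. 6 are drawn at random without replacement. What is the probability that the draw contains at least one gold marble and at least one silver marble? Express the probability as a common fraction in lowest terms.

131/143

There are C(16,6) = 8008 possible draws.
By inclusion-exclusion on the complements, draws missing all gold or all silver: C(10,6) + C(11,6) − C(5,6) = 210 + 462 − 0 = 672.
So draws with at least one of each: 8008 − 672 = 7336, probability 7336/8008 = 131/143.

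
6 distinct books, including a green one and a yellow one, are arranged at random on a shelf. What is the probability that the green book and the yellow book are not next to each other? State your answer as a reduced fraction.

2/3

There are 6! = 720 arrangements.
Arrangements with the green book and the yellow book adjacent: 2·5! = 240.
So not adjacent: 720 − 240 = 480, probability 480/720 = 2/3.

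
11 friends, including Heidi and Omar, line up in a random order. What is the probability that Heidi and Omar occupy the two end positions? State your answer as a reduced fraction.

There are 11! = 39916800 arrangements.
Place Heidi and Omar at the ends in 2 ways, arrange the remaining 9 in 9! = 362880 ways: 2·362880 = 725760.
Probability = 725760/39916800 = 1/55.

1/55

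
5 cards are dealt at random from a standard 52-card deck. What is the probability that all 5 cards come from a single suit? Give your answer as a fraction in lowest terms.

There are C(52,5) = 2598960 possible 5-card hands.
Hands of one suit: 4 suits × C(13,5) = 4·1287 = 5148.
Probability = 5148/2598960 = 33/16660.

33/16660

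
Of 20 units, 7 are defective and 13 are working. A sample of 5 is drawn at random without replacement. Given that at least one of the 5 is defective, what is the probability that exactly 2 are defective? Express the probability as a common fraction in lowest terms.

286/677

Work in counts. Selections with at least one defective: C(20,5) − C(13,5) = 15504 − 1287 = 14217.
Of those, selections where exactly 2 are defective: C(7,2)·C(13,3) = 21·286 = 6006.
Conditional probability = 6006/14217 = 286/677.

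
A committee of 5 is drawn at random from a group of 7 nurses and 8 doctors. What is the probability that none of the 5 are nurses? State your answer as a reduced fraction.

8/429

There are C(15,5) = 3003 possible selections.
Selections with no nurses (all doctors): C(8,5) = 56.
Probability = 56/3003 = 8/429.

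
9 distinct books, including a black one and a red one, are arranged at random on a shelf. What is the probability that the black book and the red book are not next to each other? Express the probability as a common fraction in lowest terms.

There are 9! = 362880 arrangements.
Arrangements with the black book and the red book adjacent: 2·8! = 80640.
So not adjacent: 362880 − 80640 = 282240, probability 282240/362880 = 7/9.

7/9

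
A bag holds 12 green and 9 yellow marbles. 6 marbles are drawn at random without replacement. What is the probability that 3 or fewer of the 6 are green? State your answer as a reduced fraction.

169/323

Total selections: C(21,6) = 54264.
Favorable selections (3 or fewer green): C(12,0)·C(9,6) + C(12,1)·C(9,5) + C(12,2)·C(9,4) + C(12,3)·C(9,3) = 84 + 1512 + 8316 + 18480 = 28392.
Probability = 28392/54264 = 169/323.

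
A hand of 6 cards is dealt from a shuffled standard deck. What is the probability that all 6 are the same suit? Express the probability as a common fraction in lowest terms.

There are C(52,6) = 20358520 possible 6-card hands.
Hands of one suit: 4 suits × C(13,6) = 4·1716 = 6864.
Probability = 6864/20358520 = 66/195755.

66/195755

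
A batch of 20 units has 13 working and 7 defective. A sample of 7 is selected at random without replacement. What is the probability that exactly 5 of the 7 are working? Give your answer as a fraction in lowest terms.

Total number of selections: C(20,7) = 77520.
Selections with exactly 5 working: choose 5 of the 13 working and 2 of the 7 defective, C(13,5)·C(7,2) = 1287·21 = 27027.
Probability = 27027/77520 = 9009/25840.

9009/25840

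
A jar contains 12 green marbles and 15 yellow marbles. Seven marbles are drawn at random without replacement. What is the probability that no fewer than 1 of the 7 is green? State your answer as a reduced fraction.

137/138

Total selections: C(27,7) = 888030.
The complement is all 7 are yellow: C(15,7) = 6435.
Probability = 1 − 6435/888030 = 881595/888030 = 137/138.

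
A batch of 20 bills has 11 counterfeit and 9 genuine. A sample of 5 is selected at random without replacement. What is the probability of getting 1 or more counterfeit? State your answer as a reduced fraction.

2563/2584

There are C(20,5) = 15504 ways to choose the 5.
Favorable selections (1 or more counterfeit): C(11,1)·C(9,4) + C(11,2)·C(9,3) + C(11,3)·C(9,2) + C(11,4)·C(9,1) + C(11,5)·C(9,0) = 1386 + 4620 + 5940 + 2970 + 462 = 15378.
Probability = 15378/15504 = 2563/2584.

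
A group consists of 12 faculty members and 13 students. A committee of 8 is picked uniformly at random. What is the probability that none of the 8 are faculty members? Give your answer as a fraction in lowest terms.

13/10925

There are C(25,8) = 1081575 possible selections.
Selections with no faculty members (all students): C(13,8) = 1287.
Probability = 1287/1081575 = 13/10925.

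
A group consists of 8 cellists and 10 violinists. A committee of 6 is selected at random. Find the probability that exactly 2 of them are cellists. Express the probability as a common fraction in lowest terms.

70/221

Total number of selections: C(18,6) = 18564.
Selections with exactly 2 cellists: choose 2 of the 8 cellists and 4 of the 10 violinists, C(8,2)·C(10,4) = 28·210 = 5880.
Probability = 5880/18564 = 70/221.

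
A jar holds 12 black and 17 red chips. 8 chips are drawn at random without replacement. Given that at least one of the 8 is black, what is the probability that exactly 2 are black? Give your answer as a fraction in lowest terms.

5712/29845

Work in counts. Selections with at least one black: C(29,8) − C(17,8) = 4292145 − 24310 = 4267835.
Of those, selections where exactly 2 are black: C(12,2)·C(17,6) = 66·12376 = 816816.
Conditional probability = 816816/4267835 = 5712/29845.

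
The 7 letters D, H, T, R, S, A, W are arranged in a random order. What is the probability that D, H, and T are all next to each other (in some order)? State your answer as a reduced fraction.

1/7

There are 7! = 5040 arrangements.
Treat the three as one block: 5! placements × 3! orders within the block = 120·6 = 720.
Probability = 720/5040 = 1/7.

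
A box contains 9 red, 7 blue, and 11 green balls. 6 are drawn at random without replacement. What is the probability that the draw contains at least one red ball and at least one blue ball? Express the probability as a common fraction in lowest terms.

There are C(27,6) = 296010 possible draws.
By inclusion-exclusion on the complements, draws missing all red or all blue: C(18,6) + C(20,6) − C(11,6) = 18564 + 38760 − 462 = 56862.
So draws with at least one of each: 296010 − 56862 = 239148, probability 239148/296010 = 1022/1265.

1022/1265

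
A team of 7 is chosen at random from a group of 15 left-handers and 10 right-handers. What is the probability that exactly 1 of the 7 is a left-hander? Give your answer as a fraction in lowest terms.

63/9614

Total number of selections: C(25,7) = 480700.
Selections with exactly 1 left-hander: choose 1 of the 15 left-handers and 6 of the 10 right-handers, C(15,1)·C(10,6) = 15·210 = 3150.
Probability = 3150/480700 = 63/9614.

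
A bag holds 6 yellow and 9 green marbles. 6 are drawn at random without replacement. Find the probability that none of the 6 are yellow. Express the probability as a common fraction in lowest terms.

12/715

There are C(15,6) = 5005 possible selections.
Selections with no yellow (all green): C(9,6) = 84.
Probability = 84/5005 = 12/715.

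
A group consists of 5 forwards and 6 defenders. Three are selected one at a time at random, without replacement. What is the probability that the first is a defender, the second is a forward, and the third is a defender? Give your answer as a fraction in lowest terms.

5/33

Multiply the conditional probabilities at each draw: 6/11 · 5/10 · 5/9 = 150/990 = 5/33.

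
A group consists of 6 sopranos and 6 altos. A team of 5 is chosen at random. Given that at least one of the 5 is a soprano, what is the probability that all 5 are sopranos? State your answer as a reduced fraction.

1/131

Work in counts. Selections with at least one soprano: C(12,5) − C(6,5) = 792 − 6 = 786.
Of those, selections where all 5 are sopranos: C(6,5) = 6.
Conditional probability = 6/786 = 1/131.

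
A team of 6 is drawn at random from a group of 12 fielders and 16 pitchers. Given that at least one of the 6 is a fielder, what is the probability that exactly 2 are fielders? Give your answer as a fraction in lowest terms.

Work in counts. Selections with at least one fielder: C(28,6) − C(16,6) = 376740 − 8008 = 368732.
Of those, selections where exactly 2 are fielders: C(12,2)·C(16,4) = 66·1820 = 120120.
Conditional probability = 120120/368732 = 330/1013.

330/1013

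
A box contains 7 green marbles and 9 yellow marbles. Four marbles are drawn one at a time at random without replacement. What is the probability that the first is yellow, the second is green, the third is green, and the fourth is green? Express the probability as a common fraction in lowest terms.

Multiply the conditional probabilities at each draw: 9/16 · 7/15 · 6/14 · 5/13 = 1890/43680 = 9/208.

9/208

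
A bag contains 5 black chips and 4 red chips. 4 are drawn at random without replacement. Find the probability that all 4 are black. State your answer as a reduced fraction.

There are C(9,4) = 126 possible selections.
Selections with all black: C(5,4) = 5.
Probability = 5/126.

5/126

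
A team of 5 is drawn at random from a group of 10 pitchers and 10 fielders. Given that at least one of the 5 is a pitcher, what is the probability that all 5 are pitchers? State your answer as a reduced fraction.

Work in counts. Selections with at least one pitcher: C(20,5) − C(10,5) = 15504 − 252 = 15252.
Of those, selections where all 5 are pitchers: C(10,5) = 252.
Conditional probability = 252/15252 = 21/1271.

21/1271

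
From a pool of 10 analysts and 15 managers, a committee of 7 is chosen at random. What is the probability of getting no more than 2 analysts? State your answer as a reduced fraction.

871/2185

There are C(25,7) = 480700 ways to choose the 7.
Favorable selections (no more than 2 analysts): C(10,0)·C(15,7) + C(10,1)·C(15,6) + C(10,2)·C(15,5) = 6435 + 50050 + 135135 = 191620.
Probability = 191620/480700 = 871/2185.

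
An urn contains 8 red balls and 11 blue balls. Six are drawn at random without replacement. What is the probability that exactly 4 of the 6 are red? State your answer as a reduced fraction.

Total number of selections: C(19,6) = 27132.
Selections with exactly 4 red: choose 4 of the 8 red and 2 of the 11 blue, C(8,4)·C(11,2) = 70·55 = 3850.
Probability = 3850/27132 = 275/1938.

275/1938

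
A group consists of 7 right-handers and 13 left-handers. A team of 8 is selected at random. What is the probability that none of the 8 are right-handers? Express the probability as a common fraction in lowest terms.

33/3230

There are C(20,8) = 125970 possible selections.
Selections with no right-handers (all left-handers): C(13,8) = 1287.
Probability = 1287/125970 = 33/3230.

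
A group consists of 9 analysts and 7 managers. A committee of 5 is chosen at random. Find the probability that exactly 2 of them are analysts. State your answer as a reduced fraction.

15/52

The sample space is all 5-subsets of the 16: C(16,5) = 4368.
Selections with exactly 2 analysts: choose 2 of the 9 analysts and 3 of the 7 managers, C(9,2)·C(7,3) = 36·35 = 1260.
Probability = 1260/4368 = 15/52.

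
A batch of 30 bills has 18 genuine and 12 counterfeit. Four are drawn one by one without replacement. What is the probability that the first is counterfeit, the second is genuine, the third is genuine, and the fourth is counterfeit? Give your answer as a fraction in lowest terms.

Multiply the conditional probabilities at each draw: 12/30 · 18/29 · 17/28 · 11/27 = 40392/657720 = 187/3045.

187/3045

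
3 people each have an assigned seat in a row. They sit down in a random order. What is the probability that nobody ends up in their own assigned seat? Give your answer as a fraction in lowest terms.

1/3

There are 3! = 6 seatings.
By inclusion-exclusion, seatings with no fixed points: C(3,0)·3! − C(3,1)·2! + C(3,2)·1! − C(3,3)·0! = 2.
Probability = 2/6 = 1/3.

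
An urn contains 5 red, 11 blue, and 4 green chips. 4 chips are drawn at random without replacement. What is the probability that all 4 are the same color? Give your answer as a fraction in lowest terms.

There are C(20,4) = 4845 ways to draw 4 chips.
All same color: C(5,4) + C(11,4) + C(4,4) = 5 + 330 + 1 = 336.
Probability = 336/4845 = 112/1615.

112/1615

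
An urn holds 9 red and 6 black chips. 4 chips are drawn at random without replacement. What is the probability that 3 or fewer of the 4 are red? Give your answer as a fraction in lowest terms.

59/65

Total selections: C(15,4) = 1365.
The complement is exactly 4 red: C(9,4)·C(6,0) = 126.
Probability = 1 − 126/1365 = 1239/1365 = 59/65.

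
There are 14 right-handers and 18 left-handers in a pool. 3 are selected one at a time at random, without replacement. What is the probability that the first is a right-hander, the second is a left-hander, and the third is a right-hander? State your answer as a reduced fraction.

Multiply the conditional probabilities at each draw: 14/32 · 18/31 · 13/30 = 3276/29760 = 273/2480.

273/2480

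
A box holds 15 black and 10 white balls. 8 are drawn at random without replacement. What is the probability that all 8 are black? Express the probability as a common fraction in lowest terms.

There are C(25,8) = 1081575 possible selections.
Selections with all black: C(15,8) = 6435.
Probability = 6435/1081575 = 13/2185.

13/2185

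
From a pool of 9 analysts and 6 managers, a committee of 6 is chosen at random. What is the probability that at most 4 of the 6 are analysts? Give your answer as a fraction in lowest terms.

119/143

There are C(15,6) = 5005 ways to choose the 6.
Favorable selections (at most 4 analysts): C(9,0)·C(6,6) + C(9,1)·C(6,5) + C(9,2)·C(6,4) + C(9,3)·C(6,3) + C(9,4)·C(6,2) = 1 + 54 + 540 + 1680 + 1890 = 4165.
Probability = 4165/5005 = 119/143.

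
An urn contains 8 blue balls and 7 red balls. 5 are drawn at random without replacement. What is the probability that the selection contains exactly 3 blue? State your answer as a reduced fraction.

56/143

There are C(15,5) = 3003 ways to choose 5 from 15.
Selections with exactly 3 blue: choose 3 of the 8 blue and 2 of the 7 red, C(8,3)·C(7,2) = 56·21 = 1176.
Probability = 1176/3003 = 56/143.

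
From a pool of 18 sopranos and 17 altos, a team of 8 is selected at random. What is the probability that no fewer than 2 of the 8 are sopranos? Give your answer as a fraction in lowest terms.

8847/8990

There are C(35,8) = 23535820 ways to choose the 8.
Count the complement (fewer than 2 sopranos): C(18,0)·C(17,8) + C(18,1)·C(17,7) = 24310 + 350064 = 374374.
Probability = 1 − 374374/23535820 = 23161446/23535820 = 8847/8990.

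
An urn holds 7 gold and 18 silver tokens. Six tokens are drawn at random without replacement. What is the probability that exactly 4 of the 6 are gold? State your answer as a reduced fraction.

The sample space is all 6-subsets of the 25: C(25,6) = 177100.
Selections with exactly 4 gold: choose 4 of the 7 gold and 2 of the 18 silver, C(7,4)·C(18,2) = 35·153 = 5355.
Probability = 5355/177100 = 153/5060.

153/5060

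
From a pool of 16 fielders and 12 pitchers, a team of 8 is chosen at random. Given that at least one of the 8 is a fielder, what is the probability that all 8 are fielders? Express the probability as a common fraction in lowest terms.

Work in counts. Selections with at least one fielder: C(28,8) − C(12,8) = 3108105 − 495 = 3107610.
Of those, selections where all 8 are fielders: C(16,8) = 12870.
Conditional probability = 12870/3107610 = 13/3139.

13/3139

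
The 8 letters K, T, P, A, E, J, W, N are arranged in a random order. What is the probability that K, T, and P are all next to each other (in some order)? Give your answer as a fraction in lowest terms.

There are 8! = 40320 arrangements.
Treat the three as one block: 6! placements × 3! orders within the block = 720·6 = 4320.
Probability = 4320/40320 = 3/28.

3/28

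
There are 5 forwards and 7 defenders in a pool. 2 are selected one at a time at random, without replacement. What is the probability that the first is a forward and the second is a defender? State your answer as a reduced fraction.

Multiply the conditional probabilities at each draw: 5/12 · 7/11 = 35/132.

35/132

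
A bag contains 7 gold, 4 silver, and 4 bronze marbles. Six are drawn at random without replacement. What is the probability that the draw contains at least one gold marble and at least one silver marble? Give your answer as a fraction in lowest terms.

129/143

There are C(15,6) = 5005 possible draws.
By inclusion-exclusion on the complements, draws missing all gold or all silver: C(8,6) + C(11,6) − C(4,6) = 28 + 462 − 0 = 490.
So draws with at least one of each: 5005 − 490 = 4515, probability 4515/5005 = 129/143.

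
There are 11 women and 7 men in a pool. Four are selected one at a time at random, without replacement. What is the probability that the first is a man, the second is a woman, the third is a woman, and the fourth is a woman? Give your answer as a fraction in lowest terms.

Multiply the conditional probabilities at each draw: 7/18 · 11/17 · 10/16 · 9/15 = 6930/73440 = 77/816.

77/816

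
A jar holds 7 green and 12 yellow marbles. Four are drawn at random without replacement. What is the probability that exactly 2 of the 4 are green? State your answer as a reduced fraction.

231/646

The sample space is all 4-subsets of the 19: C(19,4) = 3876.
Selections with exactly 2 green: choose 2 of the 7 green and 2 of the 12 yellow, C(7,2)·C(12,2) = 21·66 = 1386.
Probability = 1386/3876 = 231/646.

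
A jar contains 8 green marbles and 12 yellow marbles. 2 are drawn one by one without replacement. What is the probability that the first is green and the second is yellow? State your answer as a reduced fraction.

24/95

Multiply the conditional probabilities at each draw: 8/20 · 12/19 = 96/380 = 24/95.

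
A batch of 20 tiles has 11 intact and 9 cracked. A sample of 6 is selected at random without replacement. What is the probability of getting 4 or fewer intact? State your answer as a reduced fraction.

There are C(20,6) = 38760 ways to choose the 6.
Favorable selections (4 or fewer intact): C(11,0)·C(9,6) + C(11,1)·C(9,5) + C(11,2)·C(9,4) + C(11,3)·C(9,3) + C(11,4)·C(9,2) = 84 + 1386 + 6930 + 13860 + 11880 = 34140.
Probability = 34140/38760 = 569/646.

569/646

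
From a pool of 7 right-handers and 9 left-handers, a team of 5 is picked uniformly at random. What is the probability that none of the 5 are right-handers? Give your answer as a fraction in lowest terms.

There are C(16,5) = 4368 possible selections.
Selections with no right-handers (all left-handers): C(9,5) = 126.
Probability = 126/4368 = 3/104.

3/104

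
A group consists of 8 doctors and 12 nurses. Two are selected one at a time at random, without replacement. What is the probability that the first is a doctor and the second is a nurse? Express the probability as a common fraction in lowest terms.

24/95

Multiply the conditional probabilities at each draw: 8/20 · 12/19 = 96/380 = 24/95.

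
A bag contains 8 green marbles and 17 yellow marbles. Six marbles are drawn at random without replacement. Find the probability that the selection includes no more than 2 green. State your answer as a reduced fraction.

918/1265

Total selections: C(25,6) = 177100.
Favorable selections (no more than 2 green): C(8,0)·C(17,6) + C(8,1)·C(17,5) + C(8,2)·C(17,4) = 12376 + 49504 + 66640 = 128520.
Probability = 128520/177100 = 918/1265.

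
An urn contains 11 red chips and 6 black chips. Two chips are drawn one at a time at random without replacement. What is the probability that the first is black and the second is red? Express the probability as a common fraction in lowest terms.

33/136

Multiply the conditional probabilities at each draw: 6/17 · 11/16 = 66/272 = 33/136.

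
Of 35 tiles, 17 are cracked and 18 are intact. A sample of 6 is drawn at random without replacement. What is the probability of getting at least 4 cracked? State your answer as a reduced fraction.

There are C(35,6) = 1623160 ways to choose the 6.
Favorable selections (at least 4 cracked): C(17,4)·C(18,2) + C(17,5)·C(18,1) + C(17,6)·C(18,0) = 364140 + 111384 + 12376 = 487900.
Probability = 487900/1623160 = 205/682.

205/682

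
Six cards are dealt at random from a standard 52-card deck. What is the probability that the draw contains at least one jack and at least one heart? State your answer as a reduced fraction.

6772177/20358520

There are C(52,6) = 20358520 possible draws.
By inclusion-exclusion on the complements, draws missing all jacks or all hearts: C(48,6) + C(39,6) − C(36,6) = 12271512 + 3262623 − 1947792 = 13586343.
So draws with at least one of each: 20358520 − 13586343 = 6772177, probability 6772177/20358520.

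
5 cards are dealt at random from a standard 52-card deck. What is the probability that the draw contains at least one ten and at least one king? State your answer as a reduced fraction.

There are C(52,5) = 2598960 possible draws.
By inclusion-exclusion on the complements, draws missing all tens or all kings: C(48,5) + C(48,5) − C(44,5) = 1712304 + 1712304 − 1086008 = 2338600.
So draws with at least one of each: 2598960 − 2338600 = 260360, probability 260360/2598960 = 6509/64974.

6509/64974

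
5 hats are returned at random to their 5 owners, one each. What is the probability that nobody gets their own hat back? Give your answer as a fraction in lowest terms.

11/30

There are 5! = 120 assignments.
By inclusion-exclusion, assignments with no fixed points: C(5,0)·5! − C(5,1)·4! + C(5,2)·3! − C(5,3)·2! + C(5,4)·1! − C(5,5)·0! = 44.
Probability = 44/120 = 11/30.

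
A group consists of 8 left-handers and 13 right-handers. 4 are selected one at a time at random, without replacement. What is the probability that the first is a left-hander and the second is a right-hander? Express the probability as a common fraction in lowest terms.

26/105

Multiply the conditional probabilities at each draw: 8/21 · 13/20 = 104/420 = 26/105.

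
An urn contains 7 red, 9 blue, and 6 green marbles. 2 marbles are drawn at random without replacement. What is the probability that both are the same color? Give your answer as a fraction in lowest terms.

There are C(22,2) = 231 ways to draw 2 marbles.
All same color: C(7,2) + C(9,2) + C(6,2) = 21 + 36 + 15 = 72.
Probability = 72/231 = 24/77.

24/77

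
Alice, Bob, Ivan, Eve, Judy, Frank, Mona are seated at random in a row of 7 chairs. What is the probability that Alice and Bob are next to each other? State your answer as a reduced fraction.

There are 7! = 5040 arrangements.
Treat Alice and Bob as a block: 6! arrangements of the blocks × 2 orders within the block = 2·720 = 1440.
Probability = 1440/5040 = 2/7.

2/7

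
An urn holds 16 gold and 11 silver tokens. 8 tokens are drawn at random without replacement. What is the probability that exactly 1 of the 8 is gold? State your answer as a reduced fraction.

There are C(27,8) = 2220075 ways to choose 8 from 27.
Selections with exactly 1 gold: choose 1 of the 16 gold and 7 of the 11 silver, C(16,1)·C(11,7) = 16·330 = 5280.
Probability = 5280/2220075 = 32/13455.

32/13455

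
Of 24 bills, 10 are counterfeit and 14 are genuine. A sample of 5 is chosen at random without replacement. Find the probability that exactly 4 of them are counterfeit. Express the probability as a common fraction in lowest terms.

The sample space is all 5-subsets of the 24: C(24,5) = 42504.
Selections with exactly 4 counterfeit: choose 4 of the 10 counterfeit and 1 of the 14 genuine, C(10,4)·C(14,1) = 210·14 = 2940.
Probability = 2940/42504 = 35/506.

35/506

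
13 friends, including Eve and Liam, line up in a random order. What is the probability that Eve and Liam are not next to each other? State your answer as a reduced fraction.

11/13

There are 13! = 6227020800 arrangements.
Arrangements with Eve and Liam adjacent: 2·12! = 958003200.
So not adjacent: 6227020800 − 958003200 = 5269017600, probability 5269017600/6227020800 = 11/13.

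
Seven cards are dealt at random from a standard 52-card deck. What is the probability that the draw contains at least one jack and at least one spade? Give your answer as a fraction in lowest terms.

There are C(52,7) = 133784560 possible draws.
By inclusion-exclusion on the complements, draws missing all jacks or all spades: C(48,7) + C(39,7) − C(36,7) = 73629072 + 15380937 − 8347680 = 80662329.
So draws with at least one of each: 133784560 − 80662329 = 53122231, probability 53122231/133784560.

53122231/133784560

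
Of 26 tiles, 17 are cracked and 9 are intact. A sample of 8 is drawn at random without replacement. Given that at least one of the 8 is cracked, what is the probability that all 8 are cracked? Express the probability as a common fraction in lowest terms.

Work in counts. Selections with at least one cracked: C(26,8) − C(9,8) = 1562275 − 9 = 1562266.
Of those, selections where all 8 are cracked: C(17,8) = 24310.
Conditional probability = 24310/1562266 = 715/45949.

715/45949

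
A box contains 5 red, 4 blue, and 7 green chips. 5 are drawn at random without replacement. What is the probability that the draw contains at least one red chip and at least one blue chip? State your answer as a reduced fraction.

1045/1456

There are C(16,5) = 4368 possible draws.
By inclusion-exclusion on the complements, draws missing all red or all blue: C(11,5) + C(12,5) − C(7,5) = 462 + 792 − 21 = 1233.
So draws with at least one of each: 4368 − 1233 = 3135, probability 3135/4368 = 1045/1456.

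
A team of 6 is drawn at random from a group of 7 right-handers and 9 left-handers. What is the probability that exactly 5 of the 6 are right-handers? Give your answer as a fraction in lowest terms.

The sample space is all 6-subsets of the 16: C(16,6) = 8008.
Selections with exactly 5 right-handers: choose 5 of the 7 right-handers and 1 of the 9 left-handers, C(7,5)·C(9,1) = 21·9 = 189.
Probability = 189/8008 = 27/1144.

27/1144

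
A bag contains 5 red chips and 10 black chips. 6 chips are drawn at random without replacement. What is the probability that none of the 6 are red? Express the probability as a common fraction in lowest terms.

6/143

There are C(15,6) = 5005 possible selections.
Selections with no red (all black): C(10,6) = 210.
Probability = 210/5005 = 6/143.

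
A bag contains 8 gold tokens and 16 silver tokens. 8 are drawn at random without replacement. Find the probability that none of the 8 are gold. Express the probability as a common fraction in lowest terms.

130/7429

There are C(24,8) = 735471 possible selections.
Selections with no gold (all silver): C(16,8) = 12870.
Probability = 12870/735471 = 130/7429.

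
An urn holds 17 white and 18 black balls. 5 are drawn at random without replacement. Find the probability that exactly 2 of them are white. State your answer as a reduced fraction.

816/2387

Total number of selections: C(35,5) = 324632.
Selections with exactly 2 white: choose 2 of the 17 white and 3 of the 18 black, C(17,2)·C(18,3) = 136·816 = 110976.
Probability = 110976/324632 = 816/2387.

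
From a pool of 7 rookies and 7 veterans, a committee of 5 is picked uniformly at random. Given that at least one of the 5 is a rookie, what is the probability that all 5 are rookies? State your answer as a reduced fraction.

Work in counts. Selections with at least one rookie: C(14,5) − C(7,5) = 2002 − 21 = 1981.
Of those, selections where all 5 are rookies: C(7,5) = 21.
Conditional probability = 21/1981 = 3/283.

3/283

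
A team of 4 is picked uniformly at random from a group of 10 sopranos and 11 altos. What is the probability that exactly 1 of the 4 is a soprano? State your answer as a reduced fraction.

110/399

There are C(21,4) = 5985 ways to choose 4 from 21.
Selections with exactly 1 soprano: choose 1 of the 10 sopranos and 3 of the 11 altos, C(10,1)·C(11,3) = 10·165 = 1650.
Probability = 1650/5985 = 110/399.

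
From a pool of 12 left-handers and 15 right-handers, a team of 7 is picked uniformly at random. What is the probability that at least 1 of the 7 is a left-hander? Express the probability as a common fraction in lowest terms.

137/138

There are C(27,7) = 888030 ways to choose the 7.
The complement is all 7 are right-handers: C(15,7) = 6435.
Probability = 1 − 6435/888030 = 881595/888030 = 137/138.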